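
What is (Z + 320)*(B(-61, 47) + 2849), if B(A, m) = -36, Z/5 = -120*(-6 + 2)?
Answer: 7651360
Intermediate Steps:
Z = 2400 (Z = 5*(-120*(-6 + 2)) = 5*(-120*(-4)) = 5*(-24*(-20)) = 5*480 = 2400)
(Z + 320)*(B(-61, 47) + 2849) = (2400 + 320)*(-36 + 2849) = 2720*2813 = 7651360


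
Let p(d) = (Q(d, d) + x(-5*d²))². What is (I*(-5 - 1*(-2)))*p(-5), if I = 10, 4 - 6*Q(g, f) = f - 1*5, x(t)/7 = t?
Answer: -68539240/3 ≈ -2.2846e+7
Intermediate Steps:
x(t) = 7*t
Q(g, f) = 3/2 - f/6 (Q(g, f) = ⅔ - (f - 1*5)/6 = ⅔ - (f - 5)/6 = ⅔ - (-5 + f)/6 = ⅔ + (⅚ - f/6) = 3/2 - f/6)
p(d) = (3/2 - 35*d² - d/6)² (p(d) = ((3/2 - d/6) + 7*(-5*d²))² = ((3/2 - d/6) - 35*d²)² = (3/2 - 35*d² - d/6)²)
(I*(-5 - 1*(-2)))*p(-5) = (10*(-5 - 1*(-2)))*((9 - 1*(-5) - 210*(-5)²)²/36) = (10*(-5 + 2))*((9 + 5 - 210*25)²/36) = (10*(-3))*((9 + 5 - 5250)²/36) = -5*(-5236)²/6 = -5*27415696/6 = -30*6853924/9 = -68539240/3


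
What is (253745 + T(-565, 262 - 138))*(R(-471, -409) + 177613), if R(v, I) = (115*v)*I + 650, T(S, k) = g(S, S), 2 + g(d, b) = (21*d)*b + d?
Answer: 155359804656444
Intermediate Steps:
g(d, b) = -2 + d + 21*b*d (g(d, b) = -2 + ((21*d)*b + d) = -2 + (21*b*d + d) = -2 + (d + 21*b*d) = -2 + d + 21*b*d)
T(S, k) = -2 + S + 21*S² (T(S, k) = -2 + S + 21*S*S = -2 + S + 21*S²)
R(v, I) = 650 + 115*I*v (R(v, I) = 115*I*v + 650 = 650 + 115*I*v)
(253745 + T(-565, 262 - 138))*(R(-471, -409) + 177613) = (253745 + (-2 - 565 + 21*(-565)²))*((650 + 115*(-409)*(-471)) + 177613) = (253745 + (-2 - 565 + 21*319225))*((650 + 22153485) + 177613) = (253745 + (-2 - 565 + 6703725))*(22154135 + 177613) = (253745 + 6703158)*22331748 = 6956903*22331748 = 155359804656444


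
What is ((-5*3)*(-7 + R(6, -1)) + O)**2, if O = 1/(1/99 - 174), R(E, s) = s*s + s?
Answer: 3270766292676/296700625 ≈ 11024.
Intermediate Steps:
R(E, s) = s + s**2 (R(E, s) = s**2 + s = s + s**2)
O = -99/17225 (O = 1/(1/99 - 174) = 1/(-17225/99) = -99/17225 ≈ -0.0057475)
((-5*3)*(-7 + R(6, -1)) + O)**2 = ((-5*3)*(-7 - (1 - 1)) - 99/17225)**2 = (-15*(-7 - 1*0) - 99/17225)**2 = (-15*(-7 + 0) - 99/17225)**2 = (-15*(-7) - 99/17225)**2 = (105 - 99/17225)**2 = (1808526/17225)**2 = 3270766292676/296700625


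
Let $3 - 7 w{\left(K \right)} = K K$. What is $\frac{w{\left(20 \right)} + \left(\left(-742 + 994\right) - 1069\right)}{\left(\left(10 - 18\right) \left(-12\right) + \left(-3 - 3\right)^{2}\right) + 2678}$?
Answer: $- \frac{3058}{9835} \approx -0.31093$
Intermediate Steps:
$w{\left(K \right)} = \frac{3}{7} - \frac{K^{2}}{7}$ ($w{\left(K \right)} = \frac{3}{7} - \frac{K K}{7} = \frac{3}{7} - \frac{K^{2}}{7}$)
$\frac{w{\left(20 \right)} + \left(\left(-742 + 994\right) - 1069\right)}{\left(\left(10 - 18\right) \left(-12\right) + \left(-3 - 3\right)^{2}\right) + 2678} = \frac{\left(\frac{3}{7} - \frac{20^{2}}{7}\right) + \left(\left(-742 + 994\right) - 1069\right)}{\left(\left(10 - 18\right) \left(-12\right) + \left(-3 - 3\right)^{2}\right) + 2678} = \frac{\left(\frac{3}{7} - \frac{400}{7}\right) + \left(252 - 1069\right)}{\left(\left(10 - 18\right) \left(-12\right) + \left(-6\right)^{2}\right) + 2678} = \frac{\left(\frac{3}{7} - \frac{400}{7}\right) - 817}{\left(\left(-8\right) \left(-12\right) + 36\right) + 2678} = \frac{- \frac{397}{7} - 817}{\left(96 + 36\right) + 2678} = - \frac{6116}{7 \left(132 + 2678\right)} = - \frac{6116}{7 \cdot 2810} = \left(- \frac{6116}{7}\right) \frac{1}{2810} = - \frac{3058}{9835}$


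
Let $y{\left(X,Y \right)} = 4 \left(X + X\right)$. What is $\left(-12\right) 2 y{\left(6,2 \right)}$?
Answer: $-1152$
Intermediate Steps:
$y{\left(X,Y \right)} = 8 X$ ($y{\left(X,Y \right)} = 4 \cdot 2 X = 8 X$)
$\left(-12\right) 2 y{\left(6,2 \right)} = \left(-12\right) 2 \cdot 8 \cdot 6 = \left(-24\right) 48 = -1152$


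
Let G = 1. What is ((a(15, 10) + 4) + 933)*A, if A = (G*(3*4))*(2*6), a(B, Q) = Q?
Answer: 136368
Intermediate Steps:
A = 144 (A = (1*(3*4))*(2*6) = (1*12)*12 = 12*12 = 144)
((a(15, 10) + 4) + 933)*A = ((10 + 4) + 933)*144 = (14 + 933)*144 = 947*144 = 136368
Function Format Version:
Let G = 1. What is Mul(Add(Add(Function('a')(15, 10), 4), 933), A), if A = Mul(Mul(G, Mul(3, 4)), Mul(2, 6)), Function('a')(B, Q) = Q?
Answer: 136368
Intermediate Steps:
A = 144 (A = Mul(Mul(1, Mul(3, 4)), Mul(2, 6)) = Mul(Mul(1, 12), 12) = Mul(12, 12) = 144)
Mul(Add(Add(Function('a')(15, 10), 4), 933), A) = Mul(Add(Add(10, 4), 933), 144) = Mul(Add(14, 933), 144) = Mul(947, 144) = 136368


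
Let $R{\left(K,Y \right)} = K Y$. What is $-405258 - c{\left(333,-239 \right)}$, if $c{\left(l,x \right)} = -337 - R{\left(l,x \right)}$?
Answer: $-484508$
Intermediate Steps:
$c{\left(l,x \right)} = -337 - l x$
$-405258 - c{\left(333,-239 \right)} = -405258 - \left(-337 - 333 \left(-239\right)\right) = -405258 - \left(-337 + 79587\right) = -405258 - 79250 = -484508$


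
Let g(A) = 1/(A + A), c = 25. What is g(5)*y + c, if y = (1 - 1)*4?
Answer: 25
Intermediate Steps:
y = 0 (y = 0*4 = 0)
g(A) = 1/(2*A)
g(5)*y + c = ((1/2)/5)*0 + 25 = ((1/2)*(1/5))*0 + 25 = (1/10)*0 + 25 = 0 + 25 = 25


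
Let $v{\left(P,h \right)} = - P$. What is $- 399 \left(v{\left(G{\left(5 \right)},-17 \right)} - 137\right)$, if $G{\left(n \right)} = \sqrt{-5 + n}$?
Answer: $54663$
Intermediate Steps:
$- 399 \left(v{\left(G{\left(5 \right)},-17 \right)} - 137\right) = - 399 \left(- \sqrt{-5 + 5} - 137\right) = - 399 \left(- \sqrt{0} - 137\right) = - 399 \left(\left(-1\right) 0 - 137\right) = - 399 \left(0 - 137\right) = \left(-399\right) \left(-137\right) = 54663$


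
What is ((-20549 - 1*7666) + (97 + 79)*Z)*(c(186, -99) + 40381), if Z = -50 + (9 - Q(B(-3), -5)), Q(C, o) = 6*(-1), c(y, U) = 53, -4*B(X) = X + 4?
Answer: -1389918750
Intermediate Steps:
B(X) = -1 - X/4 (B(X) = -(X + 4)/4 = -(4 + X)/4 = -1 - X/4)
Q(C, o) = -6
Z = -35 (Z = -50 + (9 - 1*(-6)) = -50 + (9 + 6) = -50 + 15 = -35)
((-20549 - 1*7666) + (97 + 79)*Z)*(c(186, -99) + 40381) = ((-20549 - 1*7666) + (97 + 79)*(-35))*(53 + 40381) = ((-20549 - 7666) + 176*(-35))*40434 = (-28215 - 6160)*40434 = -34375*40434 = -1389918750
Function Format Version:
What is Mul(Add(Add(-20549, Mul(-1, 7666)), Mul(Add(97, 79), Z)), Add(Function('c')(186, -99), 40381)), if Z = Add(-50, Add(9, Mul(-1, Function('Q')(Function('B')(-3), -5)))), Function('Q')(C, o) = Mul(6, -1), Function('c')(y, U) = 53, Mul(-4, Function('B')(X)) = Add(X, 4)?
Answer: -1389918750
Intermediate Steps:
Function('B')(X) = Add(-1, Mul(Rational(-1, 4), X)) (Function('B')(X) = Mul(Rational(-1, 4), Add(X, 4)) = Mul(Rational(-1, 4), Add(4, X)) = Add(-1, Mul(Rational(-1, 4), X)))
Function('Q')(C, o) = -6
Z = -35 (Z = Add(-50, Add(9, Mul(-1, -6))) = Add(-50, Add(9, 6)) = Add(-50, 15) = -35)
Mul(Add(Add(-20549, Mul(-1, 7666)), Mul(Add(97, 79), Z)), Add(Function('c')(186, -99), 40381)) = Mul(Add(Add(-20549, Mul(-1, 7666)), Mul(Add(97, 79), -35)), Add(53, 40381)) = Mul(Add(Add(-20549, -7666), Mul(176, -35)), 40434) = Mul(Add(-28215, -6160), 40434) = Mul(-34375, 40434) = -1389918750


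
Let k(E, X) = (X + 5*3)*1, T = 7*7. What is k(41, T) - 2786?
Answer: -2722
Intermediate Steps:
T = 49
k(E, X) = 15 + X (k(E, X) = (X + 15)*1 = (15 + X)*1 = 15 + X)
k(41, T) - 2786 = (15 + 49) - 2786 = 64 - 2786 = -2722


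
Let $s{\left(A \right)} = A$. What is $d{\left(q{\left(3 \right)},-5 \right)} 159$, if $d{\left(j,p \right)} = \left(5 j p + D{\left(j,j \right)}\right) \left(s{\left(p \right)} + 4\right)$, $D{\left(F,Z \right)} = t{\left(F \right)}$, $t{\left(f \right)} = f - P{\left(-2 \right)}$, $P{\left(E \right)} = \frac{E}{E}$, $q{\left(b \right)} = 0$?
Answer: $159$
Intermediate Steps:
$P{\left(E \right)} = 1$
$t{\left(f \right)} = -1 + f$ ($t{\left(f \right)} = f - 1 = -1 + f$)
$D{\left(F,Z \right)} = -1 + F$
$d{\left(j,p \right)} = \left(4 + p\right) \left(-1 + j + 5 j p\right)$ ($d{\left(j,p \right)} = \left(5 j p + \left(-1 + j\right)\right) \left(p + 4\right) = \left(5 j p + \left(-1 + j\right)\right) \left(4 + p\right) = \left(-1 + j + 5 j p\right) \left(4 + p\right) = \left(4 + p\right) \left(-1 + j + 5 j p\right)$)
$d{\left(q{\left(3 \right)},-5 \right)} 159 = \left(-4 - -5 + 4 \cdot 0 + 5 \cdot 0 \left(-5\right)^{2} + 21 \cdot 0 \left(-5\right)\right) 159 = \left(-4 + 5 + 0 + 5 \cdot 0 \cdot 25 + 0\right) 159 = \left(-4 + 5 + 0 + 0 + 0\right) 159 = 1 \cdot 159 = 159$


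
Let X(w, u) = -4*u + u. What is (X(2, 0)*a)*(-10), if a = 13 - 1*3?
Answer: 0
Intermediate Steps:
a = 10 (a = 13 - 3 = 10)
X(w, u) = -3*u
(X(2, 0)*a)*(-10) = (-3*0*10)*(-10) = (0*10)*(-10) = 0*(-10) = 0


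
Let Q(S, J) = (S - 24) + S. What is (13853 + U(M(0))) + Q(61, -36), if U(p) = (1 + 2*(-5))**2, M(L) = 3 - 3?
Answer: 14032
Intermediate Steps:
Q(S, J) = -24 + 2*S (Q(S, J) = (-24 + S) + S = -24 + 2*S)
M(L) = 0
U(p) = 81 (U(p) = (1 - 10)**2 = (-9)**2 = 81)
(13853 + U(M(0))) + Q(61, -36) = (13853 + 81) + (-24 + 2*61) = 13934 + (-24 + 122) = 13934 + 98 = 14032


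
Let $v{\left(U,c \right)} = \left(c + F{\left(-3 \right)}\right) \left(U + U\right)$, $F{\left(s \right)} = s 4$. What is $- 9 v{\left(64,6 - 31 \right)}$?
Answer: $42624$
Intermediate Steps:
$F{\left(s \right)} = 4 s$
$v{\left(U,c \right)} = 2 U \left(-12 + c\right)$ ($v{\left(U,c \right)} = \left(c + 4 \left(-3\right)\right) \left(U + U\right) = \left(c - 12\right) 2 U = \left(-12 + c\right) 2 U = 2 U \left(-12 + c\right)$)
$- 9 v{\left(64,6 - 31 \right)} = - 9 \cdot 2 \cdot 64 \left(-12 + \left(6 - 31\right)\right) = - 9 \cdot 2 \cdot 64 \left(-12 - 25\right) = - 9 \cdot 2 \cdot 64 \left(-37\right) = \left(-9\right) \left(-4736\right) = 42624$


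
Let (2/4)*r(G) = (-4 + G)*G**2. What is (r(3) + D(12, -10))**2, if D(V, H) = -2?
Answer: 400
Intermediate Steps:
r(G) = 2*G**2*(-4 + G) (r(G) = 2*((-4 + G)*G**2) = 2*(G**2*(-4 + G)) = 2*G**2*(-4 + G))
(r(3) + D(12, -10))**2 = (2*3**2*(-4 + 3) - 2)**2 = (2*9*(-1) - 2)**2 = (-18 - 2)**2 = (-20)**2 = 400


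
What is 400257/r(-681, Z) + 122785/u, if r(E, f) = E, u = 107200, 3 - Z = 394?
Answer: -2854928921/4866880 ≈ -586.60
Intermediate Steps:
Z = -391 (Z = 3 - 1*394 = 3 - 394 = -391)
400257/r(-681, Z) + 122785/u = 400257/(-681) + 122785/107200 = 400257*(-1/681) + 122785*(1/107200) = -133419/227 + 24557/21440 = -2854928921/4866880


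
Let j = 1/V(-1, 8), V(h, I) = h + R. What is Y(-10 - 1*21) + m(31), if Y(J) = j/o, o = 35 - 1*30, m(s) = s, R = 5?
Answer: 621/20 ≈ 31.050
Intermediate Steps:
V(h, I) = 5 + h (V(h, I) = h + 5 = 5 + h)
j = 1/4 (j = 1/(5 - 1) = 1/4 ≈ 0.25000)
o = 5 (o = 35 - 30 = 5)
Y(J) = 1/20 (Y(J) = (1/4)/5 = (1/4)*(1/5) = 1/20)
Y(-10 - 1*21) + m(31) = 1/20 + 31 = 621/20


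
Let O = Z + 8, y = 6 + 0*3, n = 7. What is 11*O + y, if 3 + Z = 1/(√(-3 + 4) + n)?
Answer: 499/8 ≈ 62.375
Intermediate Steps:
Z = -23/8 (Z = -3 + 1/(√(-3 + 4) + 7) = -3 + 1/(√1 + 7) = -3 + 1/(1 + 7) = -3 + 1/8 = -3 + ⅛ = -23/8 ≈ -2.8750)
y = 6 (y = 6 + 0 = 6)
O = 41/8 (O = -23/8 + 8 = 41/8 ≈ 5.1250)
11*O + y = 11*(41/8) + 6 = 451/8 + 6 = 499/8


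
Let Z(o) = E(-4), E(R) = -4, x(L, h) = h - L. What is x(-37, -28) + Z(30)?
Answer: 5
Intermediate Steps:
Z(o) = -4
x(-37, -28) + Z(30) = (-28 - 1*(-37)) - 4 = (-28 + 37) - 4 = 9 - 4 = 5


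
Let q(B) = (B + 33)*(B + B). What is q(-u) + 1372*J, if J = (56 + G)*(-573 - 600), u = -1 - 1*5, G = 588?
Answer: -1036424796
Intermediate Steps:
u = -6 (u = -1 - 5 = -6)
J = -755412 (J = (56 + 588)*(-573 - 600) = 644*(-1173) = -755412)
q(B) = 2*B*(33 + B) (q(B) = (33 + B)*(2*B) = 2*B*(33 + B))
q(-u) + 1372*J = 2*(-1*(-6))*(33 - 1*(-6)) + 1372*(-755412) = 2*6*(33 + 6) - 1036425264 = 2*6*39 - 1036425264 = 468 - 1036425264 = -1036424796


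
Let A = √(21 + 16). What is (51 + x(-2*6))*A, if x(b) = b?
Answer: 39*√37 ≈ 237.23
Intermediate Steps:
A = √37 ≈ 6.0828
(51 + x(-2*6))*A = (51 - 2*6)*√37 = (51 - 12)*√37 = 39*√37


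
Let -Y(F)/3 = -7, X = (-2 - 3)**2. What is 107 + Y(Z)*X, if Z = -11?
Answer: 632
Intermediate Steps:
X = 25 (X = (-5)**2 = 25)
Y(F) = 21 (Y(F) = -3*(-7) = 21)
107 + Y(Z)*X = 107 + 21*25 = 107 + 525 = 632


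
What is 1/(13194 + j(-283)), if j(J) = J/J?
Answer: 1/13195 ≈ 7.5786e-5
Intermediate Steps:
j(J) = 1
1/(13194 + j(-283)) = 1/(13194 + 1) = 1/13195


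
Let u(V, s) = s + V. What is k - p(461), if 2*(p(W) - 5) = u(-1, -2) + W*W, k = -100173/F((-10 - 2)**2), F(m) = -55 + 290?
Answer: -25072213/235 ≈ -1.0669e+5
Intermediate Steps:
u(V, s) = V + s
F(m) = 235
k = -100173/235 ≈ -426.27
p(W) = 7/2 + W**2/2 (p(W) = 5 + ((-1 - 2) + W*W)/2 = 5 + (-3 + W**2)/2 = 5 + (-3/2 + W**2/2) = 7/2 + W**2/2)
k - p(461) = -100173/235 - (7/2 + (1/2)*461**2) = -100173/235 - (7/2 + (1/2)*212521) = -100173/235 - (7/2 + 212521/2) = -100173/235 - 1*106264 = -100173/235 - 106264 = -25072213/235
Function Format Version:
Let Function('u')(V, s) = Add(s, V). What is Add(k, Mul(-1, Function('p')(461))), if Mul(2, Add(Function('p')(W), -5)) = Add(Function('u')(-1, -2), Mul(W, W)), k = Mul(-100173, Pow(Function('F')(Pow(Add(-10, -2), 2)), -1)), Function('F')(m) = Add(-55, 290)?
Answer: Rational(-25072213, 235) ≈ -1.0669e+5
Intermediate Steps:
Function('u')(V, s) = Add(V, s)
Function('F')(m) = 235
k = Rational(-100173, 235) (k = Mul(-100173, Pow(235, -1)) = Mul(-100173, Rational(1, 235)) = Rational(-100173, 235) ≈ -426.27)
Function('p')(W) = Add(Rational(7, 2), Mul(Rational(1, 2), Pow(W, 2))) (Function('p')(W) = Add(5, Mul(Rational(1, 2), Add(Add(-1, -2), Mul(W, W)))) = Add(5, Mul(Rational(1, 2), Add(-3, Pow(W, 2)))) = Add(5, Add(Rational(-3, 2), Mul(Rational(1, 2), Pow(W, 2)))) = Add(Rational(7, 2), Mul(Rational(1, 2), Pow(W, 2))))
Add(k, Mul(-1, Function('p')(461))) = Add(Rational(-100173, 235), Mul(-1, Add(Rational(7, 2), Mul(Rational(1, 2), Pow(461, 2))))) = Add(Rational(-100173, 235), Mul(-1, Add(Rational(7, 2), Mul(Rational(1, 2), 212521)))) = Add(Rational(-100173, 235), Mul(-1, Add(Rational(7, 2), Rational(212521, 2)))) = Add(Rational(-100173, 235), Mul(-1, 106264)) = Add(Rational(-100173, 235), -106264) = Rational(-25072213, 235)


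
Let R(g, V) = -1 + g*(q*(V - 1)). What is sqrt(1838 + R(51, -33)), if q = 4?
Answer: I*sqrt(5099) ≈ 71.407*I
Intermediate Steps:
R(g, V) = -1 + g*(-4 + 4*V) (R(g, V) = -1 + g*(4*(V - 1)) = -1 + g*(4*(-1 + V)) = -1 + g*(-4 + 4*V))
sqrt(1838 + R(51, -33)) = sqrt(1838 + (-1 - 4*51 + 4*(-33)*51)) = sqrt(1838 + (-1 - 204 - 6732)) = sqrt(1838 - 6937) = sqrt(-5099) = I*sqrt(5099)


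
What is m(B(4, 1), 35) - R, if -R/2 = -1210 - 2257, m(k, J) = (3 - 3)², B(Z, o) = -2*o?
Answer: -6934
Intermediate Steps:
m(k, J) = 0 (m(k, J) = 0² = 0)
R = 6934 (R = -2*(-1210 - 2257) = -2*(-3467) = 6934)
m(B(4, 1), 35) - R = 0 - 1*6934 = 0 - 6934 = -6934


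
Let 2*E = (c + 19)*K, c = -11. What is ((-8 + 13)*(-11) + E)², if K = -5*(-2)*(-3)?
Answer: 30625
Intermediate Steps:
K = -30 (K = 10*(-3) = -30)
E = -120 (E = ((-11 + 19)*(-30))/2 = (8*(-30))/2 = (½)*(-240) = -120)
((-8 + 13)*(-11) + E)² = ((-8 + 13)*(-11) - 120)² = (5*(-11) - 120)² = (-55 - 120)² = (-175)² = 30625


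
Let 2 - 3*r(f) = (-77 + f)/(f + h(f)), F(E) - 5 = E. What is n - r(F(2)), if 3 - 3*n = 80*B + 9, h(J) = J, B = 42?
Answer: -3373/3 ≈ -1124.3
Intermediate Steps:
F(E) = 5 + E
r(f) = ⅔ - (-77 + f)/(6*f) (r(f) = ⅔ - (-77 + f)/(3*(f + f)) = ⅔ - (-77 + f)/(3*(2*f)) = ⅔ - (-77 + f)*1/(2*f)/3 = ⅔ - (-77 + f)/(6*f))
n = -1122 (n = 1 - (80*42 + 9)/3 = 1 - (3360 + 9)/3 = 1 - ⅓*3369 = 1 - 1123 = -1122)
n - r(F(2)) = -1122 - (77 + 3*(5 + 2))/(6*(5 + 2)) = -1122 - (77 + 3*7)/(6*7) = -1122 - (77 + 21)/(6*7) = -1122 - 98/(6*7) = -1122 - 1*7/3 = -1122 - 7/3 = -3373/3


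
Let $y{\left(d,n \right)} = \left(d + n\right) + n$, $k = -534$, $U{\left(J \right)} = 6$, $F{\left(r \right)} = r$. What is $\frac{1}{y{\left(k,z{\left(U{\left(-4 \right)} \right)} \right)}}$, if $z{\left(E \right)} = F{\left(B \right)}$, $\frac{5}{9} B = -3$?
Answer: $- \frac{5}{2724} \approx -0.0018355$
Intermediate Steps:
$B = - \frac{27}{5}$ ($B = \frac{9}{5} \left(-3\right) = - \frac{27}{5} \approx -5.4$)
$z{\left(E \right)} = - \frac{27}{5}$
$y{\left(d,n \right)} = d + 2 n$
$\frac{1}{y{\left(k,z{\left(U{\left(-4 \right)} \right)} \right)}} = \frac{1}{-534 + 2 \left(- \frac{27}{5}\right)} = \frac{1}{-534 - \frac{54}{5}} = \frac{1}{- \frac{2724}{5}} = - \frac{5}{2724}$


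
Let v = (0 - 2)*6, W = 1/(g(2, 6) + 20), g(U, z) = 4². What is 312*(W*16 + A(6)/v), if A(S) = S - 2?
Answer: 104/3 ≈ 34.667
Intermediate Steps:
g(U, z) = 16
A(S) = -2 + S
W = 1/36 (W = 1/(16 + 20) = 1/36 ≈ 0.027778)
v = -12 (v = -2*6 = -12)
312*(W*16 + A(6)/v) = 312*((1/36)*16 + (-2 + 6)/(-12)) = 312*(4/9 + 4*(-1/12)) = 312*(4/9 - ⅓) = 312*(⅑) = 104/3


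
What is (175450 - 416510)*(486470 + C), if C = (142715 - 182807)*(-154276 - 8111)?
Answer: -1569519018198440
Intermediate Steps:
C = 6510419604 (C = -40092*(-162387) = 6510419604)
(175450 - 416510)*(486470 + C) = (175450 - 416510)*(486470 + 6510419604) = -241060*6510906074 = -1569519018198440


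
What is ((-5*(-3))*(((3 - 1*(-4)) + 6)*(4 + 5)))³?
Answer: 5405443875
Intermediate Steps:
((-5*(-3))*(((3 - 1*(-4)) + 6)*(4 + 5)))³ = (15*(((3 + 4) + 6)*9))³ = (15*((7 + 6)*9))³ = (15*(13*9))³ = (15*117)³ = 1755³ = 5405443875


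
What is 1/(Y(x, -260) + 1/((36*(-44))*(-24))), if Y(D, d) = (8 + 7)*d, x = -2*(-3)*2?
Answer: -38016/148262399 ≈ -0.00025641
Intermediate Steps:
x = 12 (x = 6*2 = 12)
Y(D, d) = 15*d
1/(Y(x, -260) + 1/((36*(-44))*(-24))) = 1/(15*(-260) + 1/((36*(-44))*(-24))) = 1/(-3900 + 1/(-1584*(-24))) = 1/(-3900 + 1/38016) = 1/(-148262399/38016) = -38016/148262399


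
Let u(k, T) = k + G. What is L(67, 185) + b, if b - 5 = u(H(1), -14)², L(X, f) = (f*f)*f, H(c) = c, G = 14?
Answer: 6331855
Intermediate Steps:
u(k, T) = 14 + k (u(k, T) = k + 14 = 14 + k)
L(X, f) = f³ (L(X, f) = f²*f = f³)
b = 230 (b = 5 + (14 + 1)² = 5 + 15² = 5 + 225 = 230)
L(67, 185) + b = 185³ + 230 = 6331625 + 230 = 6331855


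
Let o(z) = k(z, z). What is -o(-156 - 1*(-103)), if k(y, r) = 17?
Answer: -17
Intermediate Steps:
o(z) = 17
-o(-156 - 1*(-103)) = -1*17 = -17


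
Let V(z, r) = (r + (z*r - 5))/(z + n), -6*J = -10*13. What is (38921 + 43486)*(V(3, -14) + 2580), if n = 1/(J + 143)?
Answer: 104414228854/495 ≈ 2.1094e+8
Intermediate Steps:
J = 65/3 (J = -(-5)*13/3 = -1/6*(-130) = 65/3 ≈ 21.667)
n = 3/494 (n = 1/(65/3 + 143) = 1/(494/3) = 3/494 ≈ 0.0060729)
V(z, r) = (-5 + r + r*z)/(3/494 + z) (V(z, r) = (r + (z*r - 5))/(z + 3/494) = (r + (r*z - 5))/(3/494 + z) = (r + (-5 + r*z))/(3/494 + z) = (-5 + r + r*z)/(3/494 + z))
(38921 + 43486)*(V(3, -14) + 2580) = (38921 + 43486)*(494*(-5 - 14 - 14*3)/(3 + 494*3) + 2580) = 82407*(494*(-5 - 14 - 42)/(3 + 1482) + 2580) = 82407*(494*(-61)/1485 + 2580) = 82407*(494*(1/1485)*(-61) + 2580) = 82407*(-30134/1485 + 2580) = 82407*(3801166/1485) = 104414228854/495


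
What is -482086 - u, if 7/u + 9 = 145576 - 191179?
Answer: -3141272375/6516 ≈ -4.8209e+5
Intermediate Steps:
u = -1/6516 (u = 7/(-9 + (145576 - 191179)) = 7/(-9 - 45603) = 7/(-45612) = 7*(-1/45612) = -1/6516 ≈ -0.00015347)
-482086 - u = -482086 - 1*(-1/6516) = -482086 + 1/6516 = -3141272375/6516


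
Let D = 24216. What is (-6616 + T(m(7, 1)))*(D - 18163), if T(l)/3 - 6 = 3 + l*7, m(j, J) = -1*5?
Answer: -40518782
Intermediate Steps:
m(j, J) = -5
T(l) = 27 + 21*l (T(l) = 18 + 3*(3 + l*7) = 18 + 3*(3 + 7*l) = 18 + (9 + 21*l) = 27 + 21*l)
(-6616 + T(m(7, 1)))*(D - 18163) = (-6616 + (27 + 21*(-5)))*(24216 - 18163) = (-6616 + (27 - 105))*6053 = (-6616 - 78)*6053 = -6694*6053 = -40518782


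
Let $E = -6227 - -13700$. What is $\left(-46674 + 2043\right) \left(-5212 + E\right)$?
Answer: $-100910691$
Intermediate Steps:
$E = 7473$ ($E = -6227 + 13700 = 7473$)
$\left(-46674 + 2043\right) \left(-5212 + E\right) = \left(-46674 + 2043\right) \left(-5212 + 7473\right) = \left(-44631\right) 2261 = -100910691$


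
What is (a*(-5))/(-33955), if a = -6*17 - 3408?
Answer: -3510/6791 ≈ -0.51686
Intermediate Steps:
a = -3510 (a = -102 - 3408 = -3510)
(a*(-5))/(-33955) = -3510*(-5)/(-33955) = 17550*(-1/33955) = -3510/6791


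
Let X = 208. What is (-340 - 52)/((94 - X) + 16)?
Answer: 4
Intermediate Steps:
(-340 - 52)/((94 - X) + 16) = (-340 - 52)/((94 - 1*208) + 16) = -392/((94 - 208) + 16) = -392/(-114 + 16) = -392/(-98) = -392*(-1/98) = 4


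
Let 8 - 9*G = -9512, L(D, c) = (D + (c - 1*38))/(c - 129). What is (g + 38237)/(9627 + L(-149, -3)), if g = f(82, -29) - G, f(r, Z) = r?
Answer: 7377722/1906431 ≈ 3.8699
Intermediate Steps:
L(D, c) = (-38 + D + c)/(-129 + c) (L(D, c) = (D + (c - 38))/(-129 + c) = (D + (-38 + c))/(-129 + c) = (-38 + D + c)/(-129 + c))
G = 9520/9 (G = 8/9 - ⅑*(-9512) = 8/9 + 9512/9 = 9520/9 ≈ 1057.8)
g = -8782/9 (g = 82 - 1*9520/9 = 82 - 9520/9 = -8782/9 ≈ -975.78)
(g + 38237)/(9627 + L(-149, -3)) = (-8782/9 + 38237)/(9627 + (-38 - 149 - 3)/(-129 - 3)) = 335351/(9*(9627 - 190/(-132))) = 335351/(9*(9627 - 1/132*(-190))) = 335351/(9*(9627 + 95/66)) = 335351/(9*(635477/66)) = (335351/9)*(66/635477) = 7377722/1906431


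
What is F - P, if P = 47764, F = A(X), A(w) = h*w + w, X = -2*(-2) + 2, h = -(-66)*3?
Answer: -46570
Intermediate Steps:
h = 198 (h = -22*(-9) = 198)
X = 6 (X = 4 + 2 = 6)
A(w) = 199*w (A(w) = 198*w + w = 199*w)
F = 1194 (F = 199*6 = 1194)
F - P = 1194 - 1*47764 = 1194 - 47764 = -46570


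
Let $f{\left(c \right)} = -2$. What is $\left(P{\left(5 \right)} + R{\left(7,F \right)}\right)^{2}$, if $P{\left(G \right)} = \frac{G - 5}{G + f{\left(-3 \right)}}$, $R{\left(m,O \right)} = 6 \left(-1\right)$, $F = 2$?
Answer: $36$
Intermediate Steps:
$R{\left(m,O \right)} = -6$
$P{\left(G \right)} = \frac{-5 + G}{-2 + G}$ ($P{\left(G \right)} = \frac{G - 5}{G - 2} = \frac{-5 + G}{-2 + G}$)
$\left(P{\left(5 \right)} + R{\left(7,F \right)}\right)^{2} = \left(\frac{-5 + 5}{-2 + 5} - 6\right)^{2} = \left(\frac{1}{3} \cdot 0 - 6\right)^{2} = \left(0 - 6\right)^{2} = \left(-6\right)^{2} = 36$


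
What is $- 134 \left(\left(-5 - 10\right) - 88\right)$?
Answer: $13802$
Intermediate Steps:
$- 134 \left(\left(-5 - 10\right) - 88\right) = - 134 \left(-15 - 88\right) = \left(-134\right) \left(-103\right) = 13802$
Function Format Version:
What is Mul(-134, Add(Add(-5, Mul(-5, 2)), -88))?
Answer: 13802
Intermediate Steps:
Mul(-134, Add(Add(-5, Mul(-5, 2)), -88)) = Mul(-134, Add(Add(-5, -10), -88)) = Mul(-134, Add(-15, -88)) = Mul(-134, -103) = 13802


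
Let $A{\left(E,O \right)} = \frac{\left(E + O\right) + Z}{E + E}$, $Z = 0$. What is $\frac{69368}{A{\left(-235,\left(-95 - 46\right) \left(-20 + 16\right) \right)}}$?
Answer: $- \frac{693680}{7} \approx -99097.0$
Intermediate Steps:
$A{\left(E,O \right)} = \frac{E + O}{2 E}$ ($A{\left(E,O \right)} = \frac{\left(E + O\right) + 0}{E + E} = \frac{E + O}{2 E}$)
$\frac{69368}{A{\left(-235,\left(-95 - 46\right) \left(-20 + 16\right) \right)}} = \frac{69368}{\frac{1}{2} \frac{1}{-235} \left(-235 + \left(-95 - 46\right) \left(-20 + 16\right)\right)} = \frac{69368}{\frac{1}{2} \left(- \frac{1}{235}\right) \left(-235 - -564\right)} = \frac{69368}{\frac{1}{2} \left(- \frac{1}{235}\right) \left(-235 + 564\right)} = \frac{69368}{\frac{1}{2} \left(- \frac{1}{235}\right) 329} = \frac{69368}{- \frac{7}{10}} = 69368 \left(- \frac{10}{7}\right) = - \frac{693680}{7}$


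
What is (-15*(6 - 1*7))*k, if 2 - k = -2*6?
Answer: 210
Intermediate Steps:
k = 14 (k = 2 - (-2)*6 = 2 - 1*(-12) = 2 + 12 = 14)
(-15*(6 - 1*7))*k = -15*(6 - 1*7)*14 = -15*(6 - 7)*14 = -15*(-1)*14 = 15*14 = 210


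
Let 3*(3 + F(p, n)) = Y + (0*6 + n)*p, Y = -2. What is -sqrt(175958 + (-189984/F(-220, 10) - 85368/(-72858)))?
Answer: -3*sqrt(1568166388424008274)/8949391 ≈ -419.78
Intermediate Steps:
F(p, n) = -11/3 + n*p/3 (F(p, n) = -3 + (-2 + (0*6 + n)*p)/3 = -3 + (-2 + (0 + n)*p)/3 = -3 + (-2 + n*p)/3 = -3 + (-2/3 + n*p/3) = -11/3 + n*p/3)
-sqrt(175958 + (-189984/F(-220, 10) - 85368/(-72858))) = -sqrt(175958 + (-189984/(-11/3 + (1/3)*10*(-220)) - 85368/(-72858))) = -sqrt(175958 + (-189984/(-11/3 - 2200/3) - 85368*(-1/72858))) = -sqrt(175958 + (-189984/(-737) + 14228/12143)) = -sqrt(175958 + (-189984*(-1/737) + 14228/12143)) = -sqrt(175958 + (189984/737 + 14228/12143)) = -sqrt(175958 + 2317461748/8949391) = -sqrt(1577034403326/8949391) = -3*sqrt(1568166388424008274)/8949391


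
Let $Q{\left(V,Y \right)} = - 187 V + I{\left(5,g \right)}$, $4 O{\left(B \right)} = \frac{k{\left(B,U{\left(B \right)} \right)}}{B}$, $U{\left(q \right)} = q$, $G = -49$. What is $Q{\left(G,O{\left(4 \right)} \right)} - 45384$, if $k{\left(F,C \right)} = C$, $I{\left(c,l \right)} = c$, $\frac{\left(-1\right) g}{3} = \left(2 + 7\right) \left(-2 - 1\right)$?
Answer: $-36216$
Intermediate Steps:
$g = 81$ ($g = - 3 \left(2 + 7\right) \left(-2 - 1\right) = - 3 \cdot 9 \left(-3\right) = \left(-3\right) \left(-27\right) = 81$)
$O{\left(B \right)} = \frac{1}{4}$ ($O{\left(B \right)} = \frac{B \frac{1}{B}}{4} = \frac{1}{4} \cdot 1 = \frac{1}{4}$)
$Q{\left(V,Y \right)} = 5 - 187 V$ ($Q{\left(V,Y \right)} = - 187 V + 5 = 5 - 187 V$)
$Q{\left(G,O{\left(4 \right)} \right)} - 45384 = \left(5 - -9163\right) - 45384 = \left(5 + 9163\right) - 45384 = 9168 - 45384 = -36216$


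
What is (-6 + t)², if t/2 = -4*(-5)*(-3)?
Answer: 15876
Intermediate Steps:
t = -120 (t = 2*(-4*(-5)*(-3)) = 2*(20*(-3)) = 2*(-60) = -120)
(-6 + t)² = (-6 - 120)² = (-126)² = 15876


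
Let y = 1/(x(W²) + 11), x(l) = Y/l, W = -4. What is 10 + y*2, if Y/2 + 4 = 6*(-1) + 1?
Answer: 806/79 ≈ 10.203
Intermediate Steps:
Y = -18 (Y = -8 + 2*(6*(-1) + 1) = -8 + 2*(-6 + 1) = -8 + 2*(-5) = -8 - 10 = -18)
x(l) = -18/l
y = 8/79 (y = 1/(-18/((-4)²) + 11) = 1/(-18/16 + 11) = 1/(-18*1/16 + 11) = 1/(-9/8 + 11) = 1/(79/8) = 8/79 ≈ 0.10127)
10 + y*2 = 10 + (8/79)*2 = 10 + 16/79 = 806/79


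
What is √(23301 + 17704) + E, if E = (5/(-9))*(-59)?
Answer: 295/9 + √41005 ≈ 235.27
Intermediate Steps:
E = 295/9 (E = (5*(-⅑))*(-59) = -5/9*(-59) = 295/9 ≈ 32.778)
√(23301 + 17704) + E = √(23301 + 17704) + 295/9 = √41005 + 295/9 = 295/9 + √41005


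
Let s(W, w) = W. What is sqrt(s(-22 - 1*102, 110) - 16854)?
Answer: I*sqrt(16978) ≈ 130.3*I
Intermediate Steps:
sqrt(s(-22 - 1*102, 110) - 16854) = sqrt((-22 - 1*102) - 16854) = sqrt((-22 - 102) - 16854) = sqrt(-124 - 16854) = sqrt(-16978) = I*sqrt(16978)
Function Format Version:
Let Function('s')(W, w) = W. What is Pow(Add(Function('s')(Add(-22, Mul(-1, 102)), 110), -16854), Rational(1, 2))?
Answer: Mul(I, Pow(16978, Rational(1, 2))) ≈ Mul(130.30, I)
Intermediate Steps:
Pow(Add(Function('s')(Add(-22, Mul(-1, 102)), 110), -16854), Rational(1, 2)) = Pow(Add(Add(-22, Mul(-1, 102)), -16854), Rational(1, 2)) = Pow(Add(Add(-22, -102), -16854), Rational(1, 2)) = Pow(Add(-124, -16854), Rational(1, 2)) = Pow(-16978, Rational(1, 2)) = Mul(I, Pow(16978, Rational(1, 2)))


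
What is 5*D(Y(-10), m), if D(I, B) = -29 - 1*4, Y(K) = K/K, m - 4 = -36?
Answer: -165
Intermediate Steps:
m = -32 (m = 4 - 36 = -32)
Y(K) = 1
D(I, B) = -33 (D(I, B) = -29 - 4 = -33)
5*D(Y(-10), m) = 5*(-33) = -165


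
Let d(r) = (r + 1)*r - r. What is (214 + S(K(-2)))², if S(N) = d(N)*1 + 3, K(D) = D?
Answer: 48841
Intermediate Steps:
d(r) = -r + r*(1 + r) (d(r) = (1 + r)*r - r = r*(1 + r) - r = -r + r*(1 + r))
S(N) = 3 + N² (S(N) = N²*1 + 3 = N² + 3 = 3 + N²)
(214 + S(K(-2)))² = (214 + (3 + (-2)²))² = (214 + (3 + 4))² = (214 + 7)² = 221² = 48841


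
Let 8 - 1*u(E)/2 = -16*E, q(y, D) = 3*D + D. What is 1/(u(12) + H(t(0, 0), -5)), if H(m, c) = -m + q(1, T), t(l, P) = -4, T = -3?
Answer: 1/392 ≈ 0.0025510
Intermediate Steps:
q(y, D) = 4*D
H(m, c) = -12 - m (H(m, c) = -m + 4*(-3) = -m - 12 = -12 - m)
u(E) = 16 + 32*E (u(E) = 16 - (-32)*E = 16 + 32*E)
1/(u(12) + H(t(0, 0), -5)) = 1/((16 + 32*12) + (-12 - 1*(-4))) = 1/((16 + 384) + (-12 + 4)) = 1/(400 - 8) = 1/392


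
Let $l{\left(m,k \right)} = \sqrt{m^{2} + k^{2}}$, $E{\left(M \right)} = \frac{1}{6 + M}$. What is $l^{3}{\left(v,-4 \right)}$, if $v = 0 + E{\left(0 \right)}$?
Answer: $\frac{577 \sqrt{577}}{216} \approx 64.167$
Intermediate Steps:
$v = \frac{1}{6}$ ($v = 0 + \frac{1}{6 + 0} = 0 + \frac{1}{6} = \frac{1}{6} \approx 0.16667$)
$l{\left(m,k \right)} = \sqrt{k^{2} + m^{2}}$
$l^{3}{\left(v,-4 \right)} = \left(\sqrt{\left(-4\right)^{2} + \left(\frac{1}{6}\right)^{2}}\right)^{3} = \left(\sqrt{16 + \frac{1}{36}}\right)^{3} = \left(\sqrt{\frac{577}{36}}\right)^{3} = \left(\frac{\sqrt{577}}{6}\right)^{3} = \frac{577 \sqrt{577}}{216}$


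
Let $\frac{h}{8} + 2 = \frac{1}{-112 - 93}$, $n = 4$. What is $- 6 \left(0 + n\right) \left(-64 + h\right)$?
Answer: $\frac{393792}{205} \approx 1920.9$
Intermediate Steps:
$h = - \frac{3288}{205}$ ($h = -16 + \frac{8}{-112 - 93} = -16 + \frac{8}{-205} = -16 + 8 \left(- \frac{1}{205}\right) = -16 - \frac{8}{205} = - \frac{3288}{205} \approx -16.039$)
$- 6 \left(0 + n\right) \left(-64 + h\right) = - 6 \left(0 + 4\right) \left(-64 - \frac{3288}{205}\right) = \left(-6\right) 4 \left(- \frac{16408}{205}\right) = \left(-24\right) \left(- \frac{16408}{205}\right) = \frac{393792}{205}$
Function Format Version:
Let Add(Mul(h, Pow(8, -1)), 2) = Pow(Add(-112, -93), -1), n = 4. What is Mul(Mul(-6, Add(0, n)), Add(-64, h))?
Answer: Rational(393792, 205) ≈ 1920.9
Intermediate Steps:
h = Rational(-3288, 205) (h = Add(-16, Mul(8, Pow(Add(-112, -93), -1))) = Add(-16, Mul(8, Pow(-205, -1))) = Add(-16, Mul(8, Rational(-1, 205))) = Add(-16, Rational(-8, 205)) = Rational(-3288, 205) ≈ -16.039)
Mul(Mul(-6, Add(0, n)), Add(-64, h)) = Mul(Mul(-6, Add(0, 4)), Add(-64, Rational(-3288, 205))) = Mul(Mul(-6, 4), Rational(-16408, 205)) = Mul(-24, Rational(-16408, 205)) = Rational(393792, 205)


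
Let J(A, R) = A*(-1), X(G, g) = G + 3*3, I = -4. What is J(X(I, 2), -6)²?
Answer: 25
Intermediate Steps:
X(G, g) = 9 + G (X(G, g) = G + 9 = 9 + G)
J(A, R) = -A
J(X(I, 2), -6)² = (-(9 - 4))² = (-1*5)² = (-5)² = 25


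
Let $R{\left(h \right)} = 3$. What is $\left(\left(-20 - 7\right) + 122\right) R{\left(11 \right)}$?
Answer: $285$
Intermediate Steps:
$\left(\left(-20 - 7\right) + 122\right) R{\left(11 \right)} = \left(\left(-20 - 7\right) + 122\right) 3 = \left(-27 + 122\right) 3 = 95 \cdot 3 = 285$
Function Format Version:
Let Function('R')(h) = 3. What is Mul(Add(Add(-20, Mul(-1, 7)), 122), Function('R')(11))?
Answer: 285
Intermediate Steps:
Mul(Add(Add(-20, Mul(-1, 7)), 122), Function('R')(11)) = Mul(Add(Add(-20, Mul(-1, 7)), 122), 3) = Mul(Add(Add(-20, -7), 122), 3) = Mul(Add(-27, 122), 3) = Mul(95, 3) = 285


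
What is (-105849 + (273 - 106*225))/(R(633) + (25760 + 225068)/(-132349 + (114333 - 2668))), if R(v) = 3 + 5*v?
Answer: -669261846/16319021 ≈ -41.011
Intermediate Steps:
(-105849 + (273 - 106*225))/(R(633) + (25760 + 225068)/(-132349 + (114333 - 2668))) = (-105849 + (273 - 106*225))/((3 + 5*633) + (25760 + 225068)/(-132349 + (114333 - 2668))) = (-105849 + (273 - 23850))/((3 + 3165) + 250828/(-132349 + 111665)) = (-105849 - 23577)/(3168 + 250828/(-20684)) = -129426/(3168 + 250828*(-1/20684)) = -129426/(3168 - 62707/5171) = -129426/16319021/5171 = -129426*5171/16319021 = -669261846/16319021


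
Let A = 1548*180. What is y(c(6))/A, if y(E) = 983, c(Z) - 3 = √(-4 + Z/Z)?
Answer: 983/278640 ≈ 0.0035278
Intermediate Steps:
c(Z) = 3 + I*√3 (c(Z) = 3 + √(-4 + Z/Z) = 3 + √(-4 + 1) = 3 + √(-3) = 3 + I*√3)
A = 278640
y(c(6))/A = 983/278640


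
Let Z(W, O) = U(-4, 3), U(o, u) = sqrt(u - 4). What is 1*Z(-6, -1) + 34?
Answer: 34 + I ≈ 34.0 + 1.0*I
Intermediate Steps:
U(o, u) = sqrt(-4 + u)
Z(W, O) = I (Z(W, O) = sqrt(-4 + 3) = sqrt(-1) = I)
1*Z(-6, -1) + 34 = 1*I + 34 = I + 34 = 34 + I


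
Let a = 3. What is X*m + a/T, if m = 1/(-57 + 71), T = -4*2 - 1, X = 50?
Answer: 68/21 ≈ 3.2381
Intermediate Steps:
T = -9 (T = -8 - 1 = -9)
m = 1/14 ≈ 0.071429
X*m + a/T = 50*(1/14) + 3/(-9) = 25/7 + 3*(-⅑) = 25/7 - ⅓ = 68/21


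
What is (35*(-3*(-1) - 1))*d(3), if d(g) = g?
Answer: 210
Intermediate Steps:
(35*(-3*(-1) - 1))*d(3) = (35*(-3*(-1) - 1))*3 = (35*(3 - 1))*3 = (35*2)*3 = 70*3 = 210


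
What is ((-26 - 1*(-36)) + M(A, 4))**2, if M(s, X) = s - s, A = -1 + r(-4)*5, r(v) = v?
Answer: 100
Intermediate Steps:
A = -21 (A = -1 - 4*5 = -1 - 20 = -21)
M(s, X) = 0
((-26 - 1*(-36)) + M(A, 4))**2 = ((-26 - 1*(-36)) + 0)**2 = ((-26 + 36) + 0)**2 = (10 + 0)**2 = 10**2 = 100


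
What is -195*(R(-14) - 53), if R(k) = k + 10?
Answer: 11115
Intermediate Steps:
R(k) = 10 + k
-195*(R(-14) - 53) = -195*((10 - 14) - 53) = -195*(-4 - 53) = -195*(-57) = 11115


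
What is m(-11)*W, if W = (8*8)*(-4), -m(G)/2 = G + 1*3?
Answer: -4096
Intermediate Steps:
m(G) = -6 - 2*G (m(G) = -2*(G + 1*3) = -2*(G + 3) = -2*(3 + G) = -6 - 2*G)
W = -256 (W = 64*(-4) = -256)
m(-11)*W = (-6 - 2*(-11))*(-256) = (-6 + 22)*(-256) = 16*(-256) = -4096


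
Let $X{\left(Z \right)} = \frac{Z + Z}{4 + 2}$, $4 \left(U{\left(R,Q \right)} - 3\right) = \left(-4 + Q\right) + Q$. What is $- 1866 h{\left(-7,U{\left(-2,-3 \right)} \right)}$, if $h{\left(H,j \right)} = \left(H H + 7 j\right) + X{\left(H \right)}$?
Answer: $-93611$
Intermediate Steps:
$U{\left(R,Q \right)} = 2 + \frac{Q}{2}$ ($U{\left(R,Q \right)} = 3 + \frac{\left(-4 + Q\right) + Q}{4} = 3 + \frac{-4 + 2 Q}{4} = 3 + \left(-1 + \frac{Q}{2}\right) = 2 + \frac{Q}{2}$)
$X{\left(Z \right)} = \frac{Z}{3}$ ($X{\left(Z \right)} = \frac{2 Z}{6} = 2 Z \frac{1}{6} = \frac{Z}{3}$)
$h{\left(H,j \right)} = H^{2} + 7 j + \frac{H}{3}$ ($h{\left(H,j \right)} = \left(H H + 7 j\right) + \frac{H}{3} = \left(H^{2} + 7 j\right) + \frac{H}{3} = H^{2} + 7 j + \frac{H}{3}$)
$- 1866 h{\left(-7,U{\left(-2,-3 \right)} \right)} = - 1866 \left(\left(-7\right)^{2} + 7 \left(2 + \frac{1}{2} \left(-3\right)\right) + \frac{1}{3} \left(-7\right)\right) = - 1866 \left(49 + 7 \left(2 - \frac{3}{2}\right) - \frac{7}{3}\right) = - 1866 \left(49 + 7 \cdot \frac{1}{2} - \frac{7}{3}\right) = - 1866 \left(49 + \frac{7}{2} - \frac{7}{3}\right) = \left(-1866\right) \frac{301}{6} = -93611$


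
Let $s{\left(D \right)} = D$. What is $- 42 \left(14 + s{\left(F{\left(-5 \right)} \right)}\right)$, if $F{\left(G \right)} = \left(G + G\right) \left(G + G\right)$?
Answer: $-4788$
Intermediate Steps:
$F{\left(G \right)} = 4 G^{2}$ ($F{\left(G \right)} = 2 G 2 G = 4 G^{2}$)
$- 42 \left(14 + s{\left(F{\left(-5 \right)} \right)}\right) = - 42 \left(14 + 4 \left(-5\right)^{2}\right) = - 42 \left(14 + 4 \cdot 25\right) = - 42 \left(14 + 100\right) = \left(-42\right) 114 = -4788$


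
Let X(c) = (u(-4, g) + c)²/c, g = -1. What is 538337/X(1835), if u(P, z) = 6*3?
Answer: 987848395/3433609 ≈ 287.70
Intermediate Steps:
u(P, z) = 18
X(c) = (18 + c)²/c
538337/X(1835) = 538337/(((18 + 1835)²/1835)) = 538337/(((1/1835)*1853²)) = 538337/(((1/1835)*3433609)) = 538337/(3433609/1835) = 538337*(1835/3433609) = 987848395/3433609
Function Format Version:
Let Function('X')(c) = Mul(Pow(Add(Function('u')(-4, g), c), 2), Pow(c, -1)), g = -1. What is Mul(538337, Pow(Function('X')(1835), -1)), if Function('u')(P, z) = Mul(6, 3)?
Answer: Rational(987848395, 3433609) ≈ 287.70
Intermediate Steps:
Function('u')(P, z) = 18
Function('X')(c) = Mul(Pow(c, -1), Pow(Add(18, c), 2)) (Function('X')(c) = Mul(Pow(Add(18, c), 2), Pow(c, -1)) = Mul(Pow(c, -1), Pow(Add(18, c), 2)))
Mul(538337, Pow(Function('X')(1835), -1)) = Mul(538337, Pow(Mul(Pow(1835, -1), Pow(Add(18, 1835), 2)), -1)) = Mul(538337, Pow(Mul(Rational(1, 1835), Pow(1853, 2)), -1)) = Mul(538337, Pow(Mul(Rational(1, 1835), 3433609), -1)) = Mul(538337, Pow(Rational(3433609, 1835), -1)) = Mul(538337, Rational(1835, 3433609)) = Rational(987848395, 3433609)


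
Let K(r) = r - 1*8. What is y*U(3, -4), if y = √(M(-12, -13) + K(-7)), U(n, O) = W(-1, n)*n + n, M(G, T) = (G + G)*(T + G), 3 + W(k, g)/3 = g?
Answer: 9*√65 ≈ 72.560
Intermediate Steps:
W(k, g) = -9 + 3*g
M(G, T) = 2*G*(G + T) (M(G, T) = (2*G)*(G + T) = 2*G*(G + T))
U(n, O) = n + n*(-9 + 3*n) (U(n, O) = (-9 + 3*n)*n + n = n*(-9 + 3*n) + n = n + n*(-9 + 3*n))
K(r) = -8 + r (K(r) = r - 8 = -8 + r)
y = 3*√65 (y = √(2*(-12)*(-12 - 13) + (-8 - 7)) = √(2*(-12)*(-25) - 15) = √(600 - 15) = √585 = 3*√65 ≈ 24.187)
y*U(3, -4) = (3*√65)*(3*(-8 + 3*3)) = (3*√65)*(3*(-8 + 9)) = (3*√65)*(3*1) = (3*√65)*3 = 9*√65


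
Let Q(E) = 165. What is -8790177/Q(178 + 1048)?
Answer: -266369/5 ≈ -53274.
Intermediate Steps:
-8790177/Q(178 + 1048) = -8790177/165 = -8790177*1/165 = -266369/5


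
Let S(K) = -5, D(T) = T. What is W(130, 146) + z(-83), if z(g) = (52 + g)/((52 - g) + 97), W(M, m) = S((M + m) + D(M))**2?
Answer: 5769/232 ≈ 24.866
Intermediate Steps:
W(M, m) = 25 (W(M, m) = (-5)**2 = 25)
z(g) = (52 + g)/(149 - g)
W(130, 146) + z(-83) = 25 + (-52 - 1*(-83))/(-149 - 83) = 25 + (-52 + 83)/(-232) = 25 - 1/232*31 = 25 - 31/232 = 5769/232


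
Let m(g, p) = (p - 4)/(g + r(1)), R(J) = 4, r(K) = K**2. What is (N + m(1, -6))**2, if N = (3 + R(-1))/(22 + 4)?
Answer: 15129/676 ≈ 22.380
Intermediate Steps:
m(g, p) = (-4 + p)/(1 + g) (m(g, p) = (p - 4)/(g + 1**2) = (-4 + p)/(g + 1) = (-4 + p)/(1 + g))
N = 7/26 (N = (3 + 4)/(22 + 4) = 7/26 ≈ 0.26923)
(N + m(1, -6))**2 = (7/26 + (-4 - 6)/(1 + 1))**2 = (7/26 - 10/2)**2 = (7/26 + (1/2)*(-10))**2 = (7/26 - 5)**2 = (-123/26)**2 = 15129/676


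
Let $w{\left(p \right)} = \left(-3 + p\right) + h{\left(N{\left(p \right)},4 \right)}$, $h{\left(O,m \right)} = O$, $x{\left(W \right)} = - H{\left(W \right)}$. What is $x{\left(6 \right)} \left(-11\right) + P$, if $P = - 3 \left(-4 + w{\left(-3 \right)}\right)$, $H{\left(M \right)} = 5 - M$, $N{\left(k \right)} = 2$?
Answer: $13$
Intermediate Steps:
$x{\left(W \right)} = -5 + W$ ($x{\left(W \right)} = - (5 - W) = -5 + W$)
$w{\left(p \right)} = -1 + p$ ($w{\left(p \right)} = \left(-3 + p\right) + 2 = -1 + p$)
$P = 24$ ($P = - 3 \left(-4 - 4\right) = \left(-3\right) \left(-8\right) = 24$)
$x{\left(6 \right)} \left(-11\right) + P = \left(-5 + 6\right) \left(-11\right) + 24 = 1 \left(-11\right) + 24 = -11 + 24 = 13$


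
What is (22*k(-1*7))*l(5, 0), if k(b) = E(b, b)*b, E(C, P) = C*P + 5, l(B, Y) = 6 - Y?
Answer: -49896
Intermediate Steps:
E(C, P) = 5 + C*P
k(b) = b*(5 + b**2) (k(b) = (5 + b*b)*b = (5 + b**2)*b = b*(5 + b**2))
(22*k(-1*7))*l(5, 0) = (22*((-1*7)*(5 + (-1*7)**2)))*(6 - 1*0) = (22*(-7*(5 + (-7)**2)))*(6 + 0) = (22*(-7*(5 + 49)))*6 = (22*(-7*54))*6 = (22*(-378))*6 = -8316*6 = -49896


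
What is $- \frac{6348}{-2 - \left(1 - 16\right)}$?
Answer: $- \frac{6348}{13} \approx -488.31$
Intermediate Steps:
$- \frac{6348}{-2 - \left(1 - 16\right)} = - \frac{6348}{-2 - -15} = - \frac{6348}{-2 + \left(-1 + 16\right)} = - \frac{6348}{-2 + 15} = - \frac{6348}{13}$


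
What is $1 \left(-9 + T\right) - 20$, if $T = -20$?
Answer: $-49$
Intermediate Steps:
$1 \left(-9 + T\right) - 20 = 1 \left(-9 - 20\right) - 20 = 1 \left(-29\right) - 20 = -29 - 20 = -49$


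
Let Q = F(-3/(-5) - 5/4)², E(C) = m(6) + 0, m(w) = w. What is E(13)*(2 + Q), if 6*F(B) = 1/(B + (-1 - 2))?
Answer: 192044/15987 ≈ 12.013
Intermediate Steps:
E(C) = 6 (E(C) = 6 + 0 = 6)
F(B) = 1/(6*(-3 + B)) (F(B) = 1/(6*(B + (-1 - 2))) = 1/(6*(B - 3)) = 1/(6*(-3 + B)))
Q = 100/47961 (Q = (1/(6*(-3 + (-3/(-5) - 5/4))))² = (1/(6*(-3 + (-3*(-⅕) - 5*¼))))² = (1/(6*(-3 + (⅗ - 5/4))))² = (1/(6*(-3 - 13/20)))² = (1/(6*(-73/20)))² = ((⅙)*(-20/73))² = (-10/219)² = 100/47961 ≈ 0.0020850)
E(13)*(2 + Q) = 6*(2 + 100/47961) = 6*(96022/47961) = 192044/15987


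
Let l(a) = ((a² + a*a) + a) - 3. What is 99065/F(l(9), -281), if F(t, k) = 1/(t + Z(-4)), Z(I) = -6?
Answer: 16048530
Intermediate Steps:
l(a) = -3 + a + 2*a² (l(a) = ((a² + a²) + a) - 3 = (2*a² + a) - 3 = (a + 2*a²) - 3 = -3 + a + 2*a²)
F(t, k) = 1/(-6 + t) (F(t, k) = 1/(t - 6) = 1/(-6 + t))
99065/F(l(9), -281) = 99065/(1/(-6 + (-3 + 9 + 2*9²))) = 99065/(1/(-6 + (-3 + 9 + 2*81))) = 99065/(1/(-6 + (-3 + 9 + 162))) = 99065/(1/(-6 + 168)) = 99065/(1/162) = 99065*162 = 16048530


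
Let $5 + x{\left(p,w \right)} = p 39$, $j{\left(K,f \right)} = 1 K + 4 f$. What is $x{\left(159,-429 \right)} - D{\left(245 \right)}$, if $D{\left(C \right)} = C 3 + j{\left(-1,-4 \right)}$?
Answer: $5478$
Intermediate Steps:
$j{\left(K,f \right)} = K + 4 f$
$x{\left(p,w \right)} = -5 + 39 p$ ($x{\left(p,w \right)} = -5 + p 39 = -5 + 39 p$)
$D{\left(C \right)} = -17 + 3 C$ ($D{\left(C \right)} = C 3 + \left(-1 + 4 \left(-4\right)\right) = 3 C - 17 = -17 + 3 C$)
$x{\left(159,-429 \right)} - D{\left(245 \right)} = \left(-5 + 39 \cdot 159\right) - \left(-17 + 3 \cdot 245\right) = \left(-5 + 6201\right) - \left(-17 + 735\right) = 6196 - 718 = 5478$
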